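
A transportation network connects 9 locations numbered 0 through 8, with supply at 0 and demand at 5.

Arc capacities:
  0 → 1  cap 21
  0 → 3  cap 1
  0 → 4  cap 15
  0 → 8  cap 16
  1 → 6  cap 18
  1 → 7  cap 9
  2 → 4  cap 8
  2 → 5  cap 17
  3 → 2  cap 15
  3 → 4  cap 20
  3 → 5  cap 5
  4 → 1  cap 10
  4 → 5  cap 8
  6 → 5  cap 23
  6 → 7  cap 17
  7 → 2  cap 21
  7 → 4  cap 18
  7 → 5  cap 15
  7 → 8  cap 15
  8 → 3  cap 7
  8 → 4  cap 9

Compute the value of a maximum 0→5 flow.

Maximum flow value: 43

augment #1: 0→3→5 bottleneck 1, total now 1
augment #2: 0→4→5 bottleneck 8, total now 9
augment #3: 0→1→6→5 bottleneck 18, total now 27
augment #4: 0→1→7→5 bottleneck 3, total now 30
augment #5: 0→8→3→5 bottleneck 4, total now 34
augment #6: 0→4→1→7→5 bottleneck 6, total now 40
augment #7: 0→8→3→2→5 bottleneck 3, total now 43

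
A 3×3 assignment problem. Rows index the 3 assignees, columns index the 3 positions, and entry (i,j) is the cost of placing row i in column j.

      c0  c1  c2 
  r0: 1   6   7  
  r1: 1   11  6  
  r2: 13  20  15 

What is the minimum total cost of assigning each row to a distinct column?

Minimum assignment cost: 22

optimal assignment: row0→col1 (cost 6), row1→col0 (cost 1), row2→col2 (cost 15)
total = 6 + 1 + 15 = 22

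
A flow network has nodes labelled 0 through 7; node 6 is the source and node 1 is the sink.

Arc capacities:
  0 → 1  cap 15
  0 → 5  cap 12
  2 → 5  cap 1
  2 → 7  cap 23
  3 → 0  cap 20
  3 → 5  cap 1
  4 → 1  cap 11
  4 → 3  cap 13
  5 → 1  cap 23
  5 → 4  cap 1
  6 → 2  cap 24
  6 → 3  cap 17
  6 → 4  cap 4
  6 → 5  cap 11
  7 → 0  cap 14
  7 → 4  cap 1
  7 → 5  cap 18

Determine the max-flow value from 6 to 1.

augment #1: 6→4→1 bottleneck 4, total now 4
augment #2: 6→5→1 bottleneck 11, total now 15
augment #3: 6→2→5→1 bottleneck 1, total now 16
augment #4: 6→3→0→1 bottleneck 15, total now 31
augment #5: 6→3→5→1 bottleneck 1, total now 32
augment #6: 6→2→7→4→1 bottleneck 1, total now 33
augment #7: 6→2→7→5→1 bottleneck 10, total now 43
augment #8: 6→2→7→5→4→1 bottleneck 1, total now 44

Maximum flow value: 44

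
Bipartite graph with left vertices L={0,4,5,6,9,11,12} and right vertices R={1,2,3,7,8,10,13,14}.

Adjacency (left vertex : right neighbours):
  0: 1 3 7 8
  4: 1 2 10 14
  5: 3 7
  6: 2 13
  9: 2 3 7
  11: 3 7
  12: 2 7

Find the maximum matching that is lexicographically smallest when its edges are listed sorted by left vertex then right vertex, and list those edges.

Lex-smallest maximum matching: {(0,1), (4,10), (5,3), (6,13), (9,2), (11,7)}

|M| = 6 (so the lex-smallest maximum matching has 6 edges)
process left vertices in ascending order; for each, take the smallest-labelled available neighbour that still permits 6 edges overall, or leave it unmatched if none does
lex-smallest matching: {0-1, 4-10, 5-3, 6-13, 9-2, 11-7}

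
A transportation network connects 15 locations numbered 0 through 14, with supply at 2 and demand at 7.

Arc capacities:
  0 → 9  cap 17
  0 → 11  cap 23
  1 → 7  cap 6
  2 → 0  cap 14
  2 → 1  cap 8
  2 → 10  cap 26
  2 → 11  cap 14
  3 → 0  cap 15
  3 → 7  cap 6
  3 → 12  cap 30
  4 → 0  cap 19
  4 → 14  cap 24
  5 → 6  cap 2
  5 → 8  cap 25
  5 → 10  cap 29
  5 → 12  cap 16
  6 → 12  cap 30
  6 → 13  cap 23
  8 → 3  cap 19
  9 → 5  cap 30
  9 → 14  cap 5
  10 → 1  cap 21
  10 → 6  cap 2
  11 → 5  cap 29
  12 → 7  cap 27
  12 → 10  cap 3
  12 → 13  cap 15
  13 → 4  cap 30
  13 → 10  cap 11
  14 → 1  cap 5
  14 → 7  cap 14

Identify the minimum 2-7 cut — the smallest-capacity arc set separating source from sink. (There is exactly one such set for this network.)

Min-cut arcs: {(1,7), (2,0), (2,11), (10,6)} (total capacity 36)

augment #1: 2→1→7 push 6
augment #2: 2→0→9→14→7 push 5
augment #3: 2→10→6→12→7 push 2
augment #4: 2→11→5→12→7 push 14
augment #5: 2→0→9→5→12→7 push 2
augment #6: 2→0→9→5→6→12→7 push 2
augment #7: 2→0→9→5→8→3→7 push 5
max flow = 36; residual-reachable set from 2 gives S-side
cut edges (S→T): {(1,7), (2,0), (2,11), (10,6)} total cap 36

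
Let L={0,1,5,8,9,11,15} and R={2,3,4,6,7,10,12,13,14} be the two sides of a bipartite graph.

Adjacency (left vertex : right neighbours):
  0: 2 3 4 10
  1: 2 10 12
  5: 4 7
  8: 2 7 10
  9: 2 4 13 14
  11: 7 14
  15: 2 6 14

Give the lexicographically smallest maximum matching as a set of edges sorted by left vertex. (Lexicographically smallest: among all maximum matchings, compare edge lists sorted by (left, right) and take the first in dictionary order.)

Lex-smallest maximum matching: {(0,2), (1,10), (5,4), (8,7), (9,13), (11,14), (15,6)}

|M| = 7 (so the lex-smallest maximum matching has 7 edges)
process left vertices in ascending order; for each, take the smallest-labelled available neighbour that still permits 7 edges overall, or leave it unmatched if none does
lex-smallest matching: {0-2, 1-10, 5-4, 8-7, 9-13, 11-14, 15-6}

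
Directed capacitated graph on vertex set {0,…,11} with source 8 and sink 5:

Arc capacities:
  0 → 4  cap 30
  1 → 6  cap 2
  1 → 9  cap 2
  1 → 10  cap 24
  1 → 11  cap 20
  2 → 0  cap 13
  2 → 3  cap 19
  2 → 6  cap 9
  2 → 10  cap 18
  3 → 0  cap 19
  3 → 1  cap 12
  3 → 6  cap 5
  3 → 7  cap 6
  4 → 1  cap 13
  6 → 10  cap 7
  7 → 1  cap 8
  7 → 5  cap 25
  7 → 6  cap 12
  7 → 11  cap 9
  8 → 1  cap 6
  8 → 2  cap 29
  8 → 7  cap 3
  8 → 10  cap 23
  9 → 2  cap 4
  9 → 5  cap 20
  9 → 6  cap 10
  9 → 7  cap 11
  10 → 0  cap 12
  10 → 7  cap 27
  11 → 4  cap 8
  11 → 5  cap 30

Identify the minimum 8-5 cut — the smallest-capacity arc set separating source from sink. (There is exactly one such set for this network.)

augment #1: 8→7→5 push 3
augment #2: 8→1→9→5 push 2
augment #3: 8→1→11→5 push 4
augment #4: 8→10→7→5 push 22
augment #5: 8→10→7→11→5 push 1
augment #6: 8→2→3→1→11→5 push 12
augment #7: 8→2→3→7→11→5 push 6
augment #8: 8→2→10→7→11→5 push 2
augment #9: 8→2→0→4→1→11→5 push 4
max flow = 56; residual-reachable set from 8 gives S-side
cut edges (S→T): {(1,9), (1,11), (7,5), (7,11)} total cap 56

Min-cut arcs: {(1,9), (1,11), (7,5), (7,11)} (total capacity 56)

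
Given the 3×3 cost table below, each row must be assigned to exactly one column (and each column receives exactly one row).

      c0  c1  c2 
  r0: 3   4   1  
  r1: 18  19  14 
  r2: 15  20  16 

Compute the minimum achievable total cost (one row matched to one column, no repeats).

Minimum assignment cost: 33

optimal assignment: row0→col1 (cost 4), row1→col2 (cost 14), row2→col0 (cost 15)
total = 4 + 14 + 15 = 33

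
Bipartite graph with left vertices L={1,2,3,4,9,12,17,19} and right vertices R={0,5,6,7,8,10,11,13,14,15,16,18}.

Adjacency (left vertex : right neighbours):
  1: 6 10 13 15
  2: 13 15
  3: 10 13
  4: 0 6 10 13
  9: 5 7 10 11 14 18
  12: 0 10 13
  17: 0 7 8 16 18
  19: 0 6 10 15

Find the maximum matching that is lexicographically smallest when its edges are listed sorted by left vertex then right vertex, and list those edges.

Lex-smallest maximum matching: {(1,6), (2,13), (3,10), (4,0), (9,5), (17,7), (19,15)}

|M| = 7 (so the lex-smallest maximum matching has 7 edges)
process left vertices in ascending order; for each, take the smallest-labelled available neighbour that still permits 7 edges overall, or leave it unmatched if none does
lex-smallest matching: {1-6, 2-13, 3-10, 4-0, 9-5, 17-7, 19-15}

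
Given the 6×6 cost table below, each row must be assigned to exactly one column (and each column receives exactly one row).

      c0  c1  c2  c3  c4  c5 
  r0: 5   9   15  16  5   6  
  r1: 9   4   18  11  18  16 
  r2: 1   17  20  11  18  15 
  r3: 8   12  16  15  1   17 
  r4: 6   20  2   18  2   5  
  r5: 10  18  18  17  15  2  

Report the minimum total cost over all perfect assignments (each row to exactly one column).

Minimum assignment cost: 25

optimal assignment: row0→col0 (cost 5), row1→col1 (cost 4), row2→col3 (cost 11), row3→col4 (cost 1), row4→col2 (cost 2), row5→col5 (cost 2)
total = 5 + 4 + 11 + 1 + 2 + 2 = 25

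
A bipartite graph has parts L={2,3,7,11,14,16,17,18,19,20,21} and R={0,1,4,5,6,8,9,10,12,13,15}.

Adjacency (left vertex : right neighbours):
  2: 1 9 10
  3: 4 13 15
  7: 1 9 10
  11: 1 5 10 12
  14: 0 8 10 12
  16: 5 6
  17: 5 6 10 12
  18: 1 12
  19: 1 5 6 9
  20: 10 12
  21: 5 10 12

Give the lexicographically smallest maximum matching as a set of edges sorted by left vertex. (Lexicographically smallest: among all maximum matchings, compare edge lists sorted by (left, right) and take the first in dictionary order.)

|M| = 8 (so the lex-smallest maximum matching has 8 edges)
process left vertices in ascending order; for each, take the smallest-labelled available neighbour that still permits 8 edges overall, or leave it unmatched if none does
lex-smallest matching: {2-1, 3-4, 7-9, 11-5, 14-0, 16-6, 17-10, 18-12}

Lex-smallest maximum matching: {(2,1), (3,4), (7,9), (11,5), (14,0), (16,6), (17,10), (18,12)}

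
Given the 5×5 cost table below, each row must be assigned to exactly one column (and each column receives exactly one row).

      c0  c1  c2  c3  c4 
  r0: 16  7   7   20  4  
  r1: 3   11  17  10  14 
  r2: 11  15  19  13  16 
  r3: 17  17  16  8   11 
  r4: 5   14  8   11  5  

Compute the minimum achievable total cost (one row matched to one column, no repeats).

one of 2 optimal assignments: row0→col2 (cost 7), row1→col0 (cost 3), row2→col1 (cost 15), row3→col3 (cost 8), row4→col4 (cost 5)
total = 7 + 3 + 15 + 8 + 5 = 38

Minimum assignment cost: 38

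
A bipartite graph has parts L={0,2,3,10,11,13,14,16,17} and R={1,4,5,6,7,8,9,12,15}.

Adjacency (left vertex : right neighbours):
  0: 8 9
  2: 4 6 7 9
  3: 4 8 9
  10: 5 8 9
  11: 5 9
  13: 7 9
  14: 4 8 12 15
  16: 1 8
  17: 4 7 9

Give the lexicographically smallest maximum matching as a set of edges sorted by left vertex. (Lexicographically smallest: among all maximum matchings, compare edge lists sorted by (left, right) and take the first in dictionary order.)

Lex-smallest maximum matching: {(0,8), (2,6), (3,4), (10,5), (11,9), (13,7), (14,12), (16,1)}

|M| = 8 (so the lex-smallest maximum matching has 8 edges)
process left vertices in ascending order; for each, take the smallest-labelled available neighbour that still permits 8 edges overall, or leave it unmatched if none does
lex-smallest matching: {0-8, 2-6, 3-4, 10-5, 11-9, 13-7, 14-12, 16-1}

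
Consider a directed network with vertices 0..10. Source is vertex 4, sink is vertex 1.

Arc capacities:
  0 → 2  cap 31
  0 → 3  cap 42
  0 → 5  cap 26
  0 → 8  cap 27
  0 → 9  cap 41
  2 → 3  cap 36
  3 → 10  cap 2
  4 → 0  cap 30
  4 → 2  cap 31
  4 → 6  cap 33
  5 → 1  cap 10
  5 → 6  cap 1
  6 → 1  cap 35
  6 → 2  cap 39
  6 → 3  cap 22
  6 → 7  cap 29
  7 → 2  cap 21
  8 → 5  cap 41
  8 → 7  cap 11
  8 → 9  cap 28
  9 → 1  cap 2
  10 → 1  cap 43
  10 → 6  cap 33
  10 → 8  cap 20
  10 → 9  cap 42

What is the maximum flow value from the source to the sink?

augment #1: 4→6→1 bottleneck 33, total now 33
augment #2: 4→0→5→1 bottleneck 10, total now 43
augment #3: 4→0→9→1 bottleneck 2, total now 45
augment #4: 4→0→3→10→1 bottleneck 2, total now 47
augment #5: 4→0→5→6→1 bottleneck 1, total now 48

Maximum flow value: 48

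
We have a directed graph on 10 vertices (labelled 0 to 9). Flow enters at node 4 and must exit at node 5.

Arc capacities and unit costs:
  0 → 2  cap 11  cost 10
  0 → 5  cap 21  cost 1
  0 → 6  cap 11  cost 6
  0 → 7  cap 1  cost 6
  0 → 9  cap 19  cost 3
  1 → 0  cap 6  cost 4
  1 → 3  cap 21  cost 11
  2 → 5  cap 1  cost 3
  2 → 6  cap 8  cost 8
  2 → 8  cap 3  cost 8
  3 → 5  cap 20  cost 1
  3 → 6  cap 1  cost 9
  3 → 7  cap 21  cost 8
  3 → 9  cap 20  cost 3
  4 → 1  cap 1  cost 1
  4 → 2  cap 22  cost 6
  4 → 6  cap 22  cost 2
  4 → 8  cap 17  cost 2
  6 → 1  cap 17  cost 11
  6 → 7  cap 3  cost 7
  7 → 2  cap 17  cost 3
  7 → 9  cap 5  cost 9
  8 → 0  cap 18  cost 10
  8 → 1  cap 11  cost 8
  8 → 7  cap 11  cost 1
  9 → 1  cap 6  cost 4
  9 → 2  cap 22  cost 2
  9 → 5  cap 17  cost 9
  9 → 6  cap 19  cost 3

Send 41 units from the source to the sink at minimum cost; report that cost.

Minimum cost for 41 units: 786

shortest-cost path #1: 4→1→0→5 push 1 @ unit cost 6 (adds 6)
shortest-cost path #2: 4→2→5 push 1 @ unit cost 9 (adds 9)
shortest-cost path #3: 4→8→0→5 push 17 @ unit cost 13 (adds 221)
shortest-cost path #4: 4→6→1→0→5 push 3 @ unit cost 18 (adds 54)
shortest-cost path #5: 4→6→1→3→5 push 14 @ unit cost 25 (adds 350)
shortest-cost path #6: 4→6→7→9→5 push 3 @ unit cost 27 (adds 81)
shortest-cost path #7: 4→2→8→0→1→3→5 push 1 @ unit cost 32 (adds 32)
shortest-cost path #8: 4→2→8→7→9→5 push 1 @ unit cost 33 (adds 33)
total cost = 786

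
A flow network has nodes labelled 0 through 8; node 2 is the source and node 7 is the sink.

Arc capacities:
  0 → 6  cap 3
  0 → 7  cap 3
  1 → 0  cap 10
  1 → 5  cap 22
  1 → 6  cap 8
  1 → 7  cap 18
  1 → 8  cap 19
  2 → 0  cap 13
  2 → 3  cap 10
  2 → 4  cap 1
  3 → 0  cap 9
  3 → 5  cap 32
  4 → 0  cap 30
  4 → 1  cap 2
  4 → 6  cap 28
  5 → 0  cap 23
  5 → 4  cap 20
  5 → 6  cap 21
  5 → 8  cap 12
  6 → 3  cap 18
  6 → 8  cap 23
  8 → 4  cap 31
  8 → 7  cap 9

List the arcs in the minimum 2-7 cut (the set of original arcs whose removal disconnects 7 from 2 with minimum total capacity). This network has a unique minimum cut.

Min-cut arcs: {(0,7), (4,1), (8,7)} (total capacity 14)

augment #1: 2→0→7 push 3
augment #2: 2→4→1→7 push 1
augment #3: 2→0→6→8→7 push 3
augment #4: 2→3→5→8→7 push 6
augment #5: 2→3→5→4→1→7 push 1
max flow = 14; residual-reachable set from 2 gives S-side
cut edges (S→T): {(0,7), (4,1), (8,7)} total cap 14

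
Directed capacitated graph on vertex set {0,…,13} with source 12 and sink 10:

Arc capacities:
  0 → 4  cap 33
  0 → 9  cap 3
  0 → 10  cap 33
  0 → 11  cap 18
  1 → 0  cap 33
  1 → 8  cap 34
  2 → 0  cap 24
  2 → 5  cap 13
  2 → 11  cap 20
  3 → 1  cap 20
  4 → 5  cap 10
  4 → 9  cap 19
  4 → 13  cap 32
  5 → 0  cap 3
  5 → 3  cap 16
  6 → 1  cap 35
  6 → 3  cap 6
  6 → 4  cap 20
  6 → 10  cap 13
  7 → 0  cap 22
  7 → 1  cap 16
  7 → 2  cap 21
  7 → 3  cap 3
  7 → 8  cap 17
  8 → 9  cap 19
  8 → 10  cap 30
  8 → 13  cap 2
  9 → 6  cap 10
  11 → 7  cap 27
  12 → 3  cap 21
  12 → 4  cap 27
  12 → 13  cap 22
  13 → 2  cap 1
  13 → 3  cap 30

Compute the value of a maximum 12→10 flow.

Maximum flow value: 34

augment #1: 12→3→1→0→10 bottleneck 20, total now 20
augment #2: 12→4→5→0→10 bottleneck 3, total now 23
augment #3: 12→4→9→6→10 bottleneck 10, total now 33
augment #4: 12→13→2→0→10 bottleneck 1, total now 34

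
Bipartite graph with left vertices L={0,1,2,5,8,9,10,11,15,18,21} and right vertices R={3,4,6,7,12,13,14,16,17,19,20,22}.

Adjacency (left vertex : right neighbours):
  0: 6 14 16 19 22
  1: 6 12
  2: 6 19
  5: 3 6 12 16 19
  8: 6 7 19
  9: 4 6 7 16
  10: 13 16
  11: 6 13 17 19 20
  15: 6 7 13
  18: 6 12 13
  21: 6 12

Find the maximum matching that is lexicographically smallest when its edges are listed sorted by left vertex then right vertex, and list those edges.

Lex-smallest maximum matching: {(0,14), (1,6), (2,19), (5,3), (8,7), (9,4), (10,16), (11,17), (15,13), (18,12)}

|M| = 10 (so the lex-smallest maximum matching has 10 edges)
process left vertices in ascending order; for each, take the smallest-labelled available neighbour that still permits 10 edges overall, or leave it unmatched if none does
lex-smallest matching: {0-14, 1-6, 2-19, 5-3, 8-7, 9-4, 10-16, 11-17, 15-13, 18-12}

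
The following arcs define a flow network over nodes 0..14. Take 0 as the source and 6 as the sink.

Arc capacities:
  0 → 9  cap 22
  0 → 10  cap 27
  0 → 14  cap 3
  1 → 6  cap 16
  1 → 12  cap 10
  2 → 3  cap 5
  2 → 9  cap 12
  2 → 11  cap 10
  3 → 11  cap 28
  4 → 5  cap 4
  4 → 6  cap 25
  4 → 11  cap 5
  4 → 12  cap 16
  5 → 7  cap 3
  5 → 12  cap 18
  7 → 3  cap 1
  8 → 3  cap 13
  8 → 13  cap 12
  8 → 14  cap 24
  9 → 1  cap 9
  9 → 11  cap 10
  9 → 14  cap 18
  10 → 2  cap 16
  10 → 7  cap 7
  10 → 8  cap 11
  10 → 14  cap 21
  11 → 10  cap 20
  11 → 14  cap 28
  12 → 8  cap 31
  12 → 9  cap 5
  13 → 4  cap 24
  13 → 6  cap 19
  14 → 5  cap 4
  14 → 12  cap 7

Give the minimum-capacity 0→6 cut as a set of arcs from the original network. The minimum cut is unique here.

augment #1: 0→9→1→6 push 9
augment #2: 0→10→8→13→6 push 11
augment #3: 0→14→12→8→13→6 push 1
max flow = 21; residual-reachable set from 0 gives S-side
cut edges (S→T): {(8,13), (9,1)} total cap 21

Min-cut arcs: {(8,13), (9,1)} (total capacity 21)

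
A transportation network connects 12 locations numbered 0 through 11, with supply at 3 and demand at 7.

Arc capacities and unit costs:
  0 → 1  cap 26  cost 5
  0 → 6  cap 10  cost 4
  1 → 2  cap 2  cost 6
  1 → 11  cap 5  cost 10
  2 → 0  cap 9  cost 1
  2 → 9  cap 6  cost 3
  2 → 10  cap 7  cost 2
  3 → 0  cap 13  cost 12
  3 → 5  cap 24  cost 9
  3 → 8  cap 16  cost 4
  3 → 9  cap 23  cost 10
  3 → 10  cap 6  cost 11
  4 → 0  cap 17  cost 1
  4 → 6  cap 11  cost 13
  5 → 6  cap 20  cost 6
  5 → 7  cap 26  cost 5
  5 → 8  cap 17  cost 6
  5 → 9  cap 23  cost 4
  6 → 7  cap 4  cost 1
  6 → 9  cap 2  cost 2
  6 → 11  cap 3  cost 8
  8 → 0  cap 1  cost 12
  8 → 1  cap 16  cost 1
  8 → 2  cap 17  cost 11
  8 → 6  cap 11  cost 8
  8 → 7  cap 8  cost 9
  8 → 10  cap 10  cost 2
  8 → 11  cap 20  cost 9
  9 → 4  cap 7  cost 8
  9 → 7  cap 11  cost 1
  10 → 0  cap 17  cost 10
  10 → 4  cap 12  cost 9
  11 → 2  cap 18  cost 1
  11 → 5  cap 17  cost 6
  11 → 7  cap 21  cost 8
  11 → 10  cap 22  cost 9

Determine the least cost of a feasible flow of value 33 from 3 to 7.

shortest-cost path #1: 3→9→7 push 11 @ unit cost 11 (adds 121)
shortest-cost path #2: 3→8→7 push 8 @ unit cost 13 (adds 104)
shortest-cost path #3: 3→8→6→7 push 4 @ unit cost 13 (adds 52)
shortest-cost path #4: 3→5→7 push 10 @ unit cost 14 (adds 140)
total cost = 417

Minimum cost for 33 units: 417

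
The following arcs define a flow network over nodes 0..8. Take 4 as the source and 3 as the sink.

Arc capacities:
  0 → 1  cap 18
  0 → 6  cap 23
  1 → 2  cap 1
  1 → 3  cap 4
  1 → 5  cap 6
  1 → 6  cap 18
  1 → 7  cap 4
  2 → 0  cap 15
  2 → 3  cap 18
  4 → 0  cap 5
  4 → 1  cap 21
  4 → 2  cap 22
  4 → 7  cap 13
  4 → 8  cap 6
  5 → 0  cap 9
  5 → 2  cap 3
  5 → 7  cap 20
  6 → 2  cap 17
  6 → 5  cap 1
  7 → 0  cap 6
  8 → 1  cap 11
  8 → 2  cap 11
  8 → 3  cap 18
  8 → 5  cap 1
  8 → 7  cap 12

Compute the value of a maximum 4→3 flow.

Maximum flow value: 28

augment #1: 4→1→3 bottleneck 4, total now 4
augment #2: 4→2→3 bottleneck 18, total now 22
augment #3: 4→8→3 bottleneck 6, total now 28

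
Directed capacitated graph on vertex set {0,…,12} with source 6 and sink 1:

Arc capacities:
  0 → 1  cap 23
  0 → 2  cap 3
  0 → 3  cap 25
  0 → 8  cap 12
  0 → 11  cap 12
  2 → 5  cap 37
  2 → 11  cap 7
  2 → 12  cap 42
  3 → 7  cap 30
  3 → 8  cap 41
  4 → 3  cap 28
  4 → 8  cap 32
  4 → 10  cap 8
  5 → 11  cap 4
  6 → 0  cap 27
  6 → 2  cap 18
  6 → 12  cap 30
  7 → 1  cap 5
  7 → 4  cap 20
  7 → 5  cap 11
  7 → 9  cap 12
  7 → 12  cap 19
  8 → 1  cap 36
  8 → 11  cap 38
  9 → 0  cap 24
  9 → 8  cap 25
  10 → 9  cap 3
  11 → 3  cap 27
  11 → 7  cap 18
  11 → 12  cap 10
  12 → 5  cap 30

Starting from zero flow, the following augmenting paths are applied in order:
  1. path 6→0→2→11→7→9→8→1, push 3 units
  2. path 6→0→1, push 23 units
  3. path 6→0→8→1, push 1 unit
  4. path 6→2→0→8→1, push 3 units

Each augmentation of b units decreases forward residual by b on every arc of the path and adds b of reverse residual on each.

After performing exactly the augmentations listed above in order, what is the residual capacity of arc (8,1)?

Residual capacity of (8,1): 29

after path 1 (6→0→2→11→7→9→8→1, push 3): res(8,1)=33
after path 2 (6→0→1, push 23): res(8,1)=33
after path 3 (6→0→8→1, push 1): res(8,1)=32
after path 4 (6→2→0→8→1, push 3): res(8,1)=29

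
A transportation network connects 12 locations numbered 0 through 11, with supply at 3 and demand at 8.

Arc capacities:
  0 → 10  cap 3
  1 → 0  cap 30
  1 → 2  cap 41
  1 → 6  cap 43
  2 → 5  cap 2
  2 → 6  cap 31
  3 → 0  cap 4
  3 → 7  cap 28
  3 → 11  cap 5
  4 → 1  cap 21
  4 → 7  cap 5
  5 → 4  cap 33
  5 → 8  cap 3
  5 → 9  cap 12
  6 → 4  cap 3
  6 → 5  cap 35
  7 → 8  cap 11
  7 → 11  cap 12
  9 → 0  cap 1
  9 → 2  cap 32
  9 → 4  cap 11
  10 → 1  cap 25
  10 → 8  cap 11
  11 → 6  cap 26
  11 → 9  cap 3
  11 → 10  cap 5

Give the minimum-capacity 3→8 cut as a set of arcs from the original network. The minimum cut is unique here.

Min-cut arcs: {(0,10), (5,8), (7,8), (11,10)} (total capacity 22)

augment #1: 3→7→8 push 11
augment #2: 3→0→10→8 push 3
augment #3: 3→11→10→8 push 5
augment #4: 3→7→11→6→5→8 push 3
max flow = 22; residual-reachable set from 3 gives S-side
cut edges (S→T): {(0,10), (5,8), (7,8), (11,10)} total cap 22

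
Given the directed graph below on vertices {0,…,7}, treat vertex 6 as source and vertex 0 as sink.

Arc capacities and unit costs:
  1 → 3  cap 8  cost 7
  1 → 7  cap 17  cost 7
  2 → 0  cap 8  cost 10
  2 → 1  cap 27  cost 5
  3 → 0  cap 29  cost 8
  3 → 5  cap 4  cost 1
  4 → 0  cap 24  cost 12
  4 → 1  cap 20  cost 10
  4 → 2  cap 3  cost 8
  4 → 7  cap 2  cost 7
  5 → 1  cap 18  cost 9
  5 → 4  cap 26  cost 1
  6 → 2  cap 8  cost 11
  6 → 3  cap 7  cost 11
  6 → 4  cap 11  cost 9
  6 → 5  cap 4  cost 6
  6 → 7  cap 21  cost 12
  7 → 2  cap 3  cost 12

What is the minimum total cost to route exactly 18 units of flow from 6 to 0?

Minimum cost for 18 units: 356

shortest-cost path #1: 6→3→0 push 7 @ unit cost 19 (adds 133)
shortest-cost path #2: 6→5→4→0 push 4 @ unit cost 19 (adds 76)
shortest-cost path #3: 6→2→0 push 7 @ unit cost 21 (adds 147)
total cost = 356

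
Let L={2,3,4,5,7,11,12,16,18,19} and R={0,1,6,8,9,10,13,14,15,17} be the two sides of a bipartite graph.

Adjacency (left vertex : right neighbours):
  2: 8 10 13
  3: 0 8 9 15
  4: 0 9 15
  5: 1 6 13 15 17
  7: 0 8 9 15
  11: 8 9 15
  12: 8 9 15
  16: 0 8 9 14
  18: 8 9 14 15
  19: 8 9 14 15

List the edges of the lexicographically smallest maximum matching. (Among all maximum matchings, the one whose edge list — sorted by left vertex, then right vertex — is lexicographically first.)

|M| = 7 (so the lex-smallest maximum matching has 7 edges)
process left vertices in ascending order; for each, take the smallest-labelled available neighbour that still permits 7 edges overall, or leave it unmatched if none does
lex-smallest matching: {2-10, 3-0, 4-9, 5-1, 7-8, 11-15, 16-14}

Lex-smallest maximum matching: {(2,10), (3,0), (4,9), (5,1), (7,8), (11,15), (16,14)}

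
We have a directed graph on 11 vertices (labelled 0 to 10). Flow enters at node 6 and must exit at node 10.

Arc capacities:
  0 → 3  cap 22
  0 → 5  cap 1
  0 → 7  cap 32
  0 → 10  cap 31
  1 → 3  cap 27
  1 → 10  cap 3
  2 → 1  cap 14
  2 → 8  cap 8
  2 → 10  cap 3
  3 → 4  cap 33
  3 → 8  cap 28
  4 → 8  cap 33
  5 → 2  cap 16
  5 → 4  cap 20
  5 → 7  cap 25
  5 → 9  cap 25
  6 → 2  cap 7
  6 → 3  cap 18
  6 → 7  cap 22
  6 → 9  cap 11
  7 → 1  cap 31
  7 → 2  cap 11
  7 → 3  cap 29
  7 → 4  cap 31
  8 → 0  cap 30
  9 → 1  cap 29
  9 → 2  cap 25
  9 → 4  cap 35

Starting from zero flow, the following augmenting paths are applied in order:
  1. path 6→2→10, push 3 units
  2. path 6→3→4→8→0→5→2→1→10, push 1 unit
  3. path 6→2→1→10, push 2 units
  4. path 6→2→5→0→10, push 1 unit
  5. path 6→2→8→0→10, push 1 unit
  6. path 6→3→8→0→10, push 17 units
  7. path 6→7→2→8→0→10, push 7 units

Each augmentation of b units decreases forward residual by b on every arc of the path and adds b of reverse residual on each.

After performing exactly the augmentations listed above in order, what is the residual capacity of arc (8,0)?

after path 1 (6→2→10, push 3): res(8,0)=30
after path 2 (6→3→4→8→0→5→2→1→10, push 1): res(8,0)=29
after path 3 (6→2→1→10, push 2): res(8,0)=29
after path 4 (6→2→5→0→10, push 1): res(8,0)=29
after path 5 (6→2→8→0→10, push 1): res(8,0)=28
after path 6 (6→3→8→0→10, push 17): res(8,0)=11
after path 7 (6→7→2→8→0→10, push 7): res(8,0)=4

Residual capacity of (8,0): 4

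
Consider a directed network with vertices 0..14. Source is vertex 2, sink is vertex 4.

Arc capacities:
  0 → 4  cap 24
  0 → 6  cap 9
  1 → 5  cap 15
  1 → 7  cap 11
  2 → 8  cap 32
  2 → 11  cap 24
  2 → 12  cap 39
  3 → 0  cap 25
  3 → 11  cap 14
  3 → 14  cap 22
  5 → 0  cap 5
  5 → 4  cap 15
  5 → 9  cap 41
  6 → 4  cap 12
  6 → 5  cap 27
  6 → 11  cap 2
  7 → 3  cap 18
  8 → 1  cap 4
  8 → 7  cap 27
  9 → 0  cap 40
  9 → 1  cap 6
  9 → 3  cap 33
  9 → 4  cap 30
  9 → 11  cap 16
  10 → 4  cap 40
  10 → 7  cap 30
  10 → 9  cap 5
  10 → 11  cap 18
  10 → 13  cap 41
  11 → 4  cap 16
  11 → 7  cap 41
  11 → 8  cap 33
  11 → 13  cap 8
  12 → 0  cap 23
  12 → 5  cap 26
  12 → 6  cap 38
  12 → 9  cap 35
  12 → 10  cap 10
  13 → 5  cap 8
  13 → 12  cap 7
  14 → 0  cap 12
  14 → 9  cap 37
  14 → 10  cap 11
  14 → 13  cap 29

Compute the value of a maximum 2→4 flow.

Maximum flow value: 85

augment #1: 2→11→4 bottleneck 16, total now 16
augment #2: 2→12→0→4 bottleneck 23, total now 39
augment #3: 2→12→5→4 bottleneck 15, total now 54
augment #4: 2→12→6→4 bottleneck 1, total now 55
augment #5: 2→8→1→5→0→4 bottleneck 1, total now 56
augment #6: 2→8→1→5→9→4 bottleneck 3, total now 59
augment #7: 2→11→13→5→9→4 bottleneck 8, total now 67
augment #8: 2→8→7→3→0→6→4 bottleneck 9, total now 76
augment #9: 2→8→7→3→14→9→4 bottleneck 9, total now 85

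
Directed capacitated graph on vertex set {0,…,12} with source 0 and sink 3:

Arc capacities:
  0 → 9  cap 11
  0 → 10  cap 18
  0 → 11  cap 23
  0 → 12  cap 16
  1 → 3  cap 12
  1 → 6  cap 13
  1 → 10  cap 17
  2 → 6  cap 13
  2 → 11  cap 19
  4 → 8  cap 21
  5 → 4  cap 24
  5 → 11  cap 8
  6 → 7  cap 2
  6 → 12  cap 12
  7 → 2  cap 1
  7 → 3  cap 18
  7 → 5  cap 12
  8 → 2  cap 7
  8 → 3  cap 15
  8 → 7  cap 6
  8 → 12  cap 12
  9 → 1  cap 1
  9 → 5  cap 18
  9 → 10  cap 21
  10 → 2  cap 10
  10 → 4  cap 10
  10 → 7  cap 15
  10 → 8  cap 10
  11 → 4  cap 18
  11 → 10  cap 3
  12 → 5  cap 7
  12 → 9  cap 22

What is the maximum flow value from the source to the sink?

Maximum flow value: 34

augment #1: 0→9→1→3 bottleneck 1, total now 1
augment #2: 0→10→7→3 bottleneck 15, total now 16
augment #3: 0→10→8→3 bottleneck 3, total now 19
augment #4: 0→9→10→8→3 bottleneck 7, total now 26
augment #5: 0→11→4→8→3 bottleneck 5, total now 31
augment #6: 0→11→4→8→7→3 bottleneck 3, total now 34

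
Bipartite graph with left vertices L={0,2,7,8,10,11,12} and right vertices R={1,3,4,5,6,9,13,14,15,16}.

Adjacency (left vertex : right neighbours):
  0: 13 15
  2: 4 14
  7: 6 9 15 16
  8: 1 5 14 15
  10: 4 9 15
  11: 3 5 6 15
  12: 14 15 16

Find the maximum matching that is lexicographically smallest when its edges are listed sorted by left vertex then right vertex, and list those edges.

|M| = 7 (so the lex-smallest maximum matching has 7 edges)
process left vertices in ascending order; for each, take the smallest-labelled available neighbour that still permits 7 edges overall, or leave it unmatched if none does
lex-smallest matching: {0-13, 2-4, 7-6, 8-1, 10-9, 11-3, 12-14}

Lex-smallest maximum matching: {(0,13), (2,4), (7,6), (8,1), (10,9), (11,3), (12,14)}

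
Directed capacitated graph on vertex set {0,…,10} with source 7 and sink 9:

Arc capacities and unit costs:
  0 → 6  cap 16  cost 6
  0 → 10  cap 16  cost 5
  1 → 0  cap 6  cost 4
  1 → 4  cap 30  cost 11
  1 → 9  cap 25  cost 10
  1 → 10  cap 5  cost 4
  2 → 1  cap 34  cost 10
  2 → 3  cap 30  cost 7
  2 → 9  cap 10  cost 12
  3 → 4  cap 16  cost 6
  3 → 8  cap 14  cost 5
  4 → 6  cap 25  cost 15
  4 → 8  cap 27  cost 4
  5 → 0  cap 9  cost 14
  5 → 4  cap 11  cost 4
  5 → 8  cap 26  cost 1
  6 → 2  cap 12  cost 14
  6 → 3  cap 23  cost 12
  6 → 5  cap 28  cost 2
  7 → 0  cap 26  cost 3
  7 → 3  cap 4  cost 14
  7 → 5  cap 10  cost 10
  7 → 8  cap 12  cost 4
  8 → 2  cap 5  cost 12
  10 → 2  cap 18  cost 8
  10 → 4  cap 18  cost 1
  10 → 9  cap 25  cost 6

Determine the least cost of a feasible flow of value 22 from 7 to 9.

shortest-cost path #1: 7→0→10→9 push 16 @ unit cost 14 (adds 224)
shortest-cost path #2: 7→8→2→9 push 5 @ unit cost 28 (adds 140)
shortest-cost path #3: 7→0→6→2→9 push 1 @ unit cost 35 (adds 35)
total cost = 399

Minimum cost for 22 units: 399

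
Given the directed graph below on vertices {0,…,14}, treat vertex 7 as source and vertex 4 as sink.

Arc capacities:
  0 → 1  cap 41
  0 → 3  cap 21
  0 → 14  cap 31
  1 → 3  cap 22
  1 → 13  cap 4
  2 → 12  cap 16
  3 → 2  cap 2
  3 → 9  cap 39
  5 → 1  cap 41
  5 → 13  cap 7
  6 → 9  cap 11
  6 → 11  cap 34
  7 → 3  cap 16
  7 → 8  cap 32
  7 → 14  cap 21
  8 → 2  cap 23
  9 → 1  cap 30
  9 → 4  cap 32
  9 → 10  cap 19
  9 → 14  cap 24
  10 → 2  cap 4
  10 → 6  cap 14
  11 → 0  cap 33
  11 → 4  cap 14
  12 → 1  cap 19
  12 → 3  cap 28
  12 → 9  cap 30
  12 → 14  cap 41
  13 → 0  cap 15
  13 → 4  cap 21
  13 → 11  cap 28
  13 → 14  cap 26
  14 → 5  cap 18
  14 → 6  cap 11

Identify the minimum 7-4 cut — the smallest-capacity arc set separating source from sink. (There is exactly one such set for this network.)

augment #1: 7→3→9→4 push 16
augment #2: 7→14→5→13→4 push 7
augment #3: 7→14→6→9→4 push 11
augment #4: 7→8→2→12→9→4 push 5
augment #5: 7→14→5→1→13→4 push 3
augment #6: 7→8→2→12→1→13→4 push 1
augment #7: 7→8→2→12→9→6→11→4 push 10
max flow = 53; residual-reachable set from 7 gives S-side
cut edges (S→T): {(2,12), (7,3), (7,14)} total cap 53

Min-cut arcs: {(2,12), (7,3), (7,14)} (total capacity 53)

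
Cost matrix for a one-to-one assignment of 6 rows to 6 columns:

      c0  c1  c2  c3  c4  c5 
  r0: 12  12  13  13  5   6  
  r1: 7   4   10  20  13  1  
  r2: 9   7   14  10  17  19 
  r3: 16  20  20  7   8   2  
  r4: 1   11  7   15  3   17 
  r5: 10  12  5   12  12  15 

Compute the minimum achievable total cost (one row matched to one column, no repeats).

optimal assignment: row0→col4 (cost 5), row1→col5 (cost 1), row2→col1 (cost 7), row3→col3 (cost 7), row4→col0 (cost 1), row5→col2 (cost 5)
total = 5 + 1 + 7 + 7 + 1 + 5 = 26

Minimum assignment cost: 26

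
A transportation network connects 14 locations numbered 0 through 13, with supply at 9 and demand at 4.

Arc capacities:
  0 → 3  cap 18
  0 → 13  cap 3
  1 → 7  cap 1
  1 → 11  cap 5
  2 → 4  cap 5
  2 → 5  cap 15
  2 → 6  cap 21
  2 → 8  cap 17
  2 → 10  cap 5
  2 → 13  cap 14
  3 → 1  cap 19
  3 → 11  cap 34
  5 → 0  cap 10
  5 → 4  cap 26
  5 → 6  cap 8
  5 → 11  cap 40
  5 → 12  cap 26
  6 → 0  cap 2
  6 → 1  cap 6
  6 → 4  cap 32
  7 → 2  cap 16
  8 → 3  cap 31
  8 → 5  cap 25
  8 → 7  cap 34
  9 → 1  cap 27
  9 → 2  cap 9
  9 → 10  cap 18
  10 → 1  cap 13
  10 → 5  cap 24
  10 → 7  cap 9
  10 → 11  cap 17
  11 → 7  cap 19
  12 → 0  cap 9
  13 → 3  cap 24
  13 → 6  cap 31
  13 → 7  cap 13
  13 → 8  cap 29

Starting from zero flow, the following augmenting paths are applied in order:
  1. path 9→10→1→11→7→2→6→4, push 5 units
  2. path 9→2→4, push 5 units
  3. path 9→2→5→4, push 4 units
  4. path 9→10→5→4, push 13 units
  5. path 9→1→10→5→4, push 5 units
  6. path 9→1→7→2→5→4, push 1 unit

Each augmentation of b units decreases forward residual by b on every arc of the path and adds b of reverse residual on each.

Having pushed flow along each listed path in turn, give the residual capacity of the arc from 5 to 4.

after path 1 (9→10→1→11→7→2→6→4, push 5): res(5,4)=26
after path 2 (9→2→4, push 5): res(5,4)=26
after path 3 (9→2→5→4, push 4): res(5,4)=22
after path 4 (9→10→5→4, push 13): res(5,4)=9
after path 5 (9→1→10→5→4, push 5): res(5,4)=4
after path 6 (9→1→7→2→5→4, push 1): res(5,4)=3

Residual capacity of (5,4): 3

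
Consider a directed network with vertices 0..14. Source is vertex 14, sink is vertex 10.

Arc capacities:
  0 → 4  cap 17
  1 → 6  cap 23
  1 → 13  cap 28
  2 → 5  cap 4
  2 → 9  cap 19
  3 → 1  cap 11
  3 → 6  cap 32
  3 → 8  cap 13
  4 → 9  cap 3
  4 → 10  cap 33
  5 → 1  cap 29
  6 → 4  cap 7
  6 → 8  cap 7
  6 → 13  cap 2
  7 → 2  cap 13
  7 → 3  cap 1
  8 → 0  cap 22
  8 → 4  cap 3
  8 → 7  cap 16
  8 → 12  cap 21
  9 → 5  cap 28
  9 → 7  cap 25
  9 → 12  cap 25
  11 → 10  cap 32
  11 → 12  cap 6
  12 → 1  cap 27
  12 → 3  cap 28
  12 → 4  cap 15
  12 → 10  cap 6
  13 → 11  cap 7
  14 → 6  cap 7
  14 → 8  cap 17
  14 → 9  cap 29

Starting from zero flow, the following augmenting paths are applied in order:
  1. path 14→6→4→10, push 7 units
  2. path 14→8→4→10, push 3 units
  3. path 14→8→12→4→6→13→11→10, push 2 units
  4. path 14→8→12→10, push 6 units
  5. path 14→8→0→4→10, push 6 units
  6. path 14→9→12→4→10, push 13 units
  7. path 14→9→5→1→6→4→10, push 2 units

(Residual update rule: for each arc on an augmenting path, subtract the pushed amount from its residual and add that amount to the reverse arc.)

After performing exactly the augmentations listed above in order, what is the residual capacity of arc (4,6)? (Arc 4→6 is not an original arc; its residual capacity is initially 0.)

after path 1 (14→6→4→10, push 7): res(4,6)=7
after path 2 (14→8→4→10, push 3): res(4,6)=7
after path 3 (14→8→12→4→6→13→11→10, push 2): res(4,6)=5
after path 4 (14→8→12→10, push 6): res(4,6)=5
after path 5 (14→8→0→4→10, push 6): res(4,6)=5
after path 6 (14→9→12→4→10, push 13): res(4,6)=5
after path 7 (14→9→5→1→6→4→10, push 2): res(4,6)=7

Residual capacity of (4,6): 7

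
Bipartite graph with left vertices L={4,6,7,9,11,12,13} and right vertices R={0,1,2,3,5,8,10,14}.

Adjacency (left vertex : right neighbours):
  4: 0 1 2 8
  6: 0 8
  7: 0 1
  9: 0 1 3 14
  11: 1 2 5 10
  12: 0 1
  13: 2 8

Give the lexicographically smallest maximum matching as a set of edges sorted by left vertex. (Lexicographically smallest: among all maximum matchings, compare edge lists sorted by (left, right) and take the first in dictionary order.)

Lex-smallest maximum matching: {(4,0), (6,8), (7,1), (9,3), (11,5), (13,2)}

|M| = 6 (so the lex-smallest maximum matching has 6 edges)
process left vertices in ascending order; for each, take the smallest-labelled available neighbour that still permits 6 edges overall, or leave it unmatched if none does
lex-smallest matching: {4-0, 6-8, 7-1, 9-3, 11-5, 13-2}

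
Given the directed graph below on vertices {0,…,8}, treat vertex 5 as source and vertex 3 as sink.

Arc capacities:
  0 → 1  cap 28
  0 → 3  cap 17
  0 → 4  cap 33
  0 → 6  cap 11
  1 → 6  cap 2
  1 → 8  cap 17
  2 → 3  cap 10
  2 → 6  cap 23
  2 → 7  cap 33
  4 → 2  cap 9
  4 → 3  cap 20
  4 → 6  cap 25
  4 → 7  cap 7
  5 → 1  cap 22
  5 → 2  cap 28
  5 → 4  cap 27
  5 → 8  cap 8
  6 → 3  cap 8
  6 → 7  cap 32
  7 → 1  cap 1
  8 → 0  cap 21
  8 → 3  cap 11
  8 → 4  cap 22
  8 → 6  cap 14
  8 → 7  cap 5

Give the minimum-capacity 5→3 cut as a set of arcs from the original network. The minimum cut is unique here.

Min-cut arcs: {(1,8), (2,3), (4,3), (5,8), (6,3)} (total capacity 63)

augment #1: 5→2→3 push 10
augment #2: 5→4→3 push 20
augment #3: 5→8→3 push 8
augment #4: 5→1→6→3 push 2
augment #5: 5→1→8→3 push 3
augment #6: 5→2→6→3 push 6
augment #7: 5→1→8→0→3 push 14
max flow = 63; residual-reachable set from 5 gives S-side
cut edges (S→T): {(1,8), (2,3), (4,3), (5,8), (6,3)} total cap 63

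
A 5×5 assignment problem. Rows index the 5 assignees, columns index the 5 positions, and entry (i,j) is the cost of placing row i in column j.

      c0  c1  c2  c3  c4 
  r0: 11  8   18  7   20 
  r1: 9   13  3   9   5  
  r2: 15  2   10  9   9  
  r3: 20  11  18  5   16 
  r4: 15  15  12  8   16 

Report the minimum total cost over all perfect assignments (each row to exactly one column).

Minimum assignment cost: 35

optimal assignment: row0→col0 (cost 11), row1→col4 (cost 5), row2→col1 (cost 2), row3→col3 (cost 5), row4→col2 (cost 12)
total = 11 + 5 + 2 + 5 + 12 = 35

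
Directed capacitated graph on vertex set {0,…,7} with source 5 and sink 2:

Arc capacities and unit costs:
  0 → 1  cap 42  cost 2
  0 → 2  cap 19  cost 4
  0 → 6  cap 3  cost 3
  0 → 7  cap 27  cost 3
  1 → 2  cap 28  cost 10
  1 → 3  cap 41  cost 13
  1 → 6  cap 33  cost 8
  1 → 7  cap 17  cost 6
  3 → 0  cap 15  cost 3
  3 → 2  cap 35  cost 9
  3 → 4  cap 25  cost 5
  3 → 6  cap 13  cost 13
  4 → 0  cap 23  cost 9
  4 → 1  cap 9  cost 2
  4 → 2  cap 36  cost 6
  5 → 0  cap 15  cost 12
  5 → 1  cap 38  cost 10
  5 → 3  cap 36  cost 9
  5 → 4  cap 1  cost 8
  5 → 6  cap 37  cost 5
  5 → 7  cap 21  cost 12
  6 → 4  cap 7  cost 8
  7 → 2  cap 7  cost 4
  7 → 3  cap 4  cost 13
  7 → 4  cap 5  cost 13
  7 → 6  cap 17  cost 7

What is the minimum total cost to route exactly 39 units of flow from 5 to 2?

shortest-cost path #1: 5→4→2 push 1 @ unit cost 14 (adds 14)
shortest-cost path #2: 5→7→2 push 7 @ unit cost 16 (adds 112)
shortest-cost path #3: 5→0→2 push 15 @ unit cost 16 (adds 240)
shortest-cost path #4: 5→3→0→2 push 4 @ unit cost 16 (adds 64)
shortest-cost path #5: 5→3→2 push 12 @ unit cost 18 (adds 216)
total cost = 646

Minimum cost for 39 units: 646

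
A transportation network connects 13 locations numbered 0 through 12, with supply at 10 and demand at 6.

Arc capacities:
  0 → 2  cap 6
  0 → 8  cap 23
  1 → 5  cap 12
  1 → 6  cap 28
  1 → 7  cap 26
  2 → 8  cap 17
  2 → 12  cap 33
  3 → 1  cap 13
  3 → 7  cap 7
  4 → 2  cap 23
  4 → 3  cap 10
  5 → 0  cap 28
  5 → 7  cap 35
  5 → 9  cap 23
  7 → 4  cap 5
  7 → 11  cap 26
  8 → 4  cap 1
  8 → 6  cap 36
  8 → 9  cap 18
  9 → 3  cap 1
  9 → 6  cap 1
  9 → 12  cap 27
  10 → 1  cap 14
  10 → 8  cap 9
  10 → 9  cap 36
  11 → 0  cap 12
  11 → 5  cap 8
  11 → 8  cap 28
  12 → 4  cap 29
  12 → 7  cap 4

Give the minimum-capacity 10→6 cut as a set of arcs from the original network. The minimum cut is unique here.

Min-cut arcs: {(9,3), (9,6), (9,12), (10,1), (10,8)} (total capacity 52)

augment #1: 10→1→6 push 14
augment #2: 10→8→6 push 9
augment #3: 10→9→6 push 1
augment #4: 10→9→3→1→6 push 1
augment #5: 10→9→12→4→2→8→6 push 17
augment #6: 10→9→12→4→3→1→6 push 10
max flow = 52; residual-reachable set from 10 gives S-side
cut edges (S→T): {(9,3), (9,6), (9,12), (10,1), (10,8)} total cap 52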